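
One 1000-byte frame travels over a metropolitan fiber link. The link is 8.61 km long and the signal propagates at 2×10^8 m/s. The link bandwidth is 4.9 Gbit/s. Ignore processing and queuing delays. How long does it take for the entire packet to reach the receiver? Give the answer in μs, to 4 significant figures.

44.68 μs

L = 1000 × 8 = 8000 bits.
Transmission delay = L/R = 8000 / 4900000000 = 1.63265 μs.
Propagation delay = d/s = 8610 m / 200000000 m/s = 43.05 μs.
Total = 44.68 μs.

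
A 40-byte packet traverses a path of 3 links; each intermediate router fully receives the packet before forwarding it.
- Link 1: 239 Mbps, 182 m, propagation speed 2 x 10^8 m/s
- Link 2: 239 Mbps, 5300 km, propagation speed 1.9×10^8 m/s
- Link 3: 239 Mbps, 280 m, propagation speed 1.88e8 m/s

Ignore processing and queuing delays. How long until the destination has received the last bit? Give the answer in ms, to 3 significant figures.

L = 40 × 8 = 320 bits.
Transmission delay per hop = L/R = 320/239000000 = 0.00133891 ms; 3 hops → 0.00401674 ms.
Propagation delays (d/s per hop): 0.00091, 27.8947, 0.00148936 ms; sum = 27.8971 ms.
End-to-end = 27.9 ms.

27.9 ms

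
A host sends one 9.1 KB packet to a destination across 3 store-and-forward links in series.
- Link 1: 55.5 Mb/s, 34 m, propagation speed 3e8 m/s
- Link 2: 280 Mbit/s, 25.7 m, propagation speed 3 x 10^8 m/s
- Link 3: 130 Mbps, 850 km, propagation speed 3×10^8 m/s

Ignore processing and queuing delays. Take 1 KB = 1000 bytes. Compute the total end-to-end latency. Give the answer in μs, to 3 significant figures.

L = 72800 bits.
Transmission delays (L/R per hop): 1311.71, 260, 560 μs; sum = 2131.71 μs.
Propagation delays (d/s per hop): 0.113333, 0.0856667, 2833.33 μs; sum = 2833.53 μs.
End-to-end = 4970 μs.

4970 μs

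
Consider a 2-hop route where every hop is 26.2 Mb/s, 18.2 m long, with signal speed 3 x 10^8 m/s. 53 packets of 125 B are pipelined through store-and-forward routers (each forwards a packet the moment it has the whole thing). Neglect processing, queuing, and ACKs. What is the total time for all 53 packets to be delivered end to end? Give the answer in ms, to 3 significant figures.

2.06 ms

Per-hop transmission t_tx = L/R = 1000/26200000 = 0.0381679 ms.
Per-hop propagation t_prop = 18.2/300000000 = 6.06667e-05 ms.
Pipeline fill: first packet needs 2·t_tx to clear all hops; remaining 52 packets each add one t_tx.
Total = (2+53-1)·t_tx + 2·t_prop = 54·0.0381679 + 2·6.06667e-05 = 2.06 ms.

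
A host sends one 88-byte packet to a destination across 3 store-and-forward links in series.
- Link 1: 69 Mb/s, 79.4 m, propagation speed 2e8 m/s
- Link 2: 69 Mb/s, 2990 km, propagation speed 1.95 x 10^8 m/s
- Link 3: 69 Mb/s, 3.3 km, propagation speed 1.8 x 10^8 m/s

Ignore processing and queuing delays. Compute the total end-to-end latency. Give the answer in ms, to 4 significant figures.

L = 88 × 8 = 704 bits.
Transmission delay per hop = L/R = 704/69000000 = 0.0102029 ms; 3 hops → 0.0306087 ms.
Propagation delays (d/s per hop): 0.000397, 15.3333, 0.0183333 ms; sum = 15.3521 ms.
End-to-end = 15.38 ms.

15.38 ms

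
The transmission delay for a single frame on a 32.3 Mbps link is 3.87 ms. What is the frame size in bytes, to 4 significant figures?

L = R × t_tx = 3.23e+07 b/s × 0.00387 s = 125001 bits.
In bytes: 125001 / 8 = 15630 bytes.

15630 bytes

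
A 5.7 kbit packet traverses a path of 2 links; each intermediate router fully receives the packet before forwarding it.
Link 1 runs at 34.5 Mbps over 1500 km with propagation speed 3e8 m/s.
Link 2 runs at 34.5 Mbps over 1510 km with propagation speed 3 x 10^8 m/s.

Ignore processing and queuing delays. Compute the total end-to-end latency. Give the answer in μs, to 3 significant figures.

L = 5700 bits.
Transmission delay per hop = L/R = 5700/34500000 = 165.217 μs; 2 hops → 330.435 μs.
Propagation delays (d/s per hop): 5000, 5033.33 μs; sum = 10033.3 μs.
End-to-end = 10400 μs.

10400 μs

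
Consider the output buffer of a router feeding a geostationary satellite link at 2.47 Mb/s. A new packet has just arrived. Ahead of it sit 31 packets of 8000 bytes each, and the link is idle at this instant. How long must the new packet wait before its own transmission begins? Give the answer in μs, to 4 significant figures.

Each queued packet: L/R = 64000/2470000 = 25910.9 μs.
31 queued → 803239 μs.
Queuing delay = 803200 μs.

803200 μs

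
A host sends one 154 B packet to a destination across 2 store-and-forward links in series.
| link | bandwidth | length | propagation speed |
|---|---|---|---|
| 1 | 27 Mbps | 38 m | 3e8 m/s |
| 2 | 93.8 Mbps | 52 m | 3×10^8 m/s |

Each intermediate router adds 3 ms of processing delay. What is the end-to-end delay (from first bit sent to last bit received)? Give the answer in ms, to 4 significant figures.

3.059 ms

L = 154 × 8 = 1232 bits.
Transmission delays (L/R per hop): 0.0456296, 0.0131343 ms; sum = 0.058764 ms.
Propagation delays (d/s per hop): 0.000126667, 0.000173333 ms; sum = 0.0003 ms.
Processing at 1 router(s): 1 × 3 ms = 3 ms.
End-to-end = 3.059 ms.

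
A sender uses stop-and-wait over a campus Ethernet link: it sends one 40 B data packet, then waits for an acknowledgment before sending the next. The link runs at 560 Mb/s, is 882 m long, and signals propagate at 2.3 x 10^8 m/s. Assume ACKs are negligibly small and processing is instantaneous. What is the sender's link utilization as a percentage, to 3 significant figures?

6.93 %

t_tx = L/R = 320/560000000 = 5.71429e-07 s.
t_prop = 882/2.3e+08 = 3.83478e-06 s; RTT = 7.66957e-06 s.
Cycle = t_tx + RTT = 8.24099e-06 s.
Utilization = t_tx / cycle = 5.71429e-07/8.24099e-06 = 6.93 %.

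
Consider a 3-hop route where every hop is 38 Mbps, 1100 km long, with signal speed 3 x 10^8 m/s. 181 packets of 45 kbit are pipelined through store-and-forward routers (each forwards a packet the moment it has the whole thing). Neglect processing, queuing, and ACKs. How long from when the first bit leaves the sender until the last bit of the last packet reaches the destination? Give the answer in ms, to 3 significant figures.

228 ms

Per-hop transmission t_tx = L/R = 45000/38000000 = 1.18421 ms.
Per-hop propagation t_prop = 1100000/300000000 = 3.66667 ms.
Pipeline fill: first packet needs 3·t_tx to clear all hops; remaining 180 packets each add one t_tx.
Total = (3+181-1)·t_tx + 3·t_prop = 183·1.18421 + 3·3.66667 = 228 ms.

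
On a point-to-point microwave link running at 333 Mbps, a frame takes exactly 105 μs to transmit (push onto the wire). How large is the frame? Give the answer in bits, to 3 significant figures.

35000 bits

L = R × t_tx = 333000000 b/s × 0.000105 s = 34965 bits.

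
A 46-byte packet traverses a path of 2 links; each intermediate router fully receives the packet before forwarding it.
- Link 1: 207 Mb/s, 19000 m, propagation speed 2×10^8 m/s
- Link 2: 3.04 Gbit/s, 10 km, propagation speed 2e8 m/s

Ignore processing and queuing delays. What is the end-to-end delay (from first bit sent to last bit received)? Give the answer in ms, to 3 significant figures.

L = 46 × 8 = 368 bits.
Transmission delays (L/R per hop): 0.00177778, 0.000121053 ms; sum = 0.00189883 ms.
Propagation delays (d/s per hop): 0.095, 0.05 ms; sum = 0.145 ms.
End-to-end = 0.147 ms.

0.147 ms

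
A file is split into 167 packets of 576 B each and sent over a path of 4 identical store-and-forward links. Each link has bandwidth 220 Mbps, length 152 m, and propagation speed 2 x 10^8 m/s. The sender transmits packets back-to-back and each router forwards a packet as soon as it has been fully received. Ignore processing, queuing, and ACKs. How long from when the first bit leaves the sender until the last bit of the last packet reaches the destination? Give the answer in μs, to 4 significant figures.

3564 μs

Per-hop transmission t_tx = L/R = 4608/220000000 = 20.9455 μs.
Per-hop propagation t_prop = 152/200000000 = 0.76 μs.
Pipeline fill: first packet needs 4·t_tx to clear all hops; remaining 166 packets each add one t_tx.
Total = (4+167-1)·t_tx + 4·t_prop = 170·20.9455 + 4·0.76 = 3564 μs.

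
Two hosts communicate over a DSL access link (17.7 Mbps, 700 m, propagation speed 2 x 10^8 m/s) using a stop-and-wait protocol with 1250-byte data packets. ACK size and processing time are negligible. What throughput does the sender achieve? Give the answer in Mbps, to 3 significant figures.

t_tx = L/R = 10000/17700000 = 0.000564972 s.
t_prop = 700/200000000 = 3.5e-06 s; RTT = 7e-06 s.
Cycle = t_tx + RTT = 0.000571972 s.
Throughput = L / cycle = 10000 / 0.000571972 = 17.5 Mbps.

17.5 Mbps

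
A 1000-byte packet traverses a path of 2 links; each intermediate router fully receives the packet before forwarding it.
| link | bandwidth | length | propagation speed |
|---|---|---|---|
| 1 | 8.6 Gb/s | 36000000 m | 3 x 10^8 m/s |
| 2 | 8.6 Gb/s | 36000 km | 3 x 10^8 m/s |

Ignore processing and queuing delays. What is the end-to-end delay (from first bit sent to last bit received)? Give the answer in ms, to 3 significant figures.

240 ms

L = 1000 × 8 = 8000 bits.
Transmission delay per hop = L/R = 8000/8600000000 = 0.000930233 ms; 2 hops → 0.00186047 ms.
Propagation delays (d/s per hop): 120, 120 ms; sum = 240 ms.
End-to-end = 240 ms.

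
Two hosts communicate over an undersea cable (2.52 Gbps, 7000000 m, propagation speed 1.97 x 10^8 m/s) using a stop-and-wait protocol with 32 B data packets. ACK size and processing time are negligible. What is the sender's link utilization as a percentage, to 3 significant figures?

0.000143 %

t_tx = L/R = 256/2520000000 = 1.01587e-07 s.
t_prop = 7000000/197000000 = 0.035533 s; RTT = 0.071066 s.
Cycle = t_tx + RTT = 0.0710661 s.
Utilization = t_tx / cycle = 1.01587e-07/0.0710661 = 0.000143 %.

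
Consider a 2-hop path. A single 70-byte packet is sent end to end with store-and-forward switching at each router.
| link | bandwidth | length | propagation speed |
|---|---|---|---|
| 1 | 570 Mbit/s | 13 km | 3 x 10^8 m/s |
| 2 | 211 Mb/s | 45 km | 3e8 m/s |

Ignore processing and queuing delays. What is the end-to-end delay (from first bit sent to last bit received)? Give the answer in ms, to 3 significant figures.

L = 70 × 8 = 560 bits.
Transmission delays (L/R per hop): 0.000982456, 0.00265403 ms; sum = 0.00363648 ms.
Propagation delays (d/s per hop): 0.0433333, 0.15 ms; sum = 0.193333 ms.
End-to-end = 0.197 ms.

0.197 ms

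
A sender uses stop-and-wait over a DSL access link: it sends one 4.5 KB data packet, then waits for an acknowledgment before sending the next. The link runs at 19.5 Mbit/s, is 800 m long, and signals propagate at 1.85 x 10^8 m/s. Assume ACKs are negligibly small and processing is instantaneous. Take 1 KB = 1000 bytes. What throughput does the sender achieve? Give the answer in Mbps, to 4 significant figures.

19.41 Mbps

t_tx = L/R = 36000/19500000 = 0.00184615 s.
t_prop = 800/185000000 = 4.32432e-06 s; RTT = 8.64865e-06 s.
Cycle = t_tx + RTT = 0.0018548 s.
Throughput = L / cycle = 36000 / 0.0018548 = 19.41 Mbps.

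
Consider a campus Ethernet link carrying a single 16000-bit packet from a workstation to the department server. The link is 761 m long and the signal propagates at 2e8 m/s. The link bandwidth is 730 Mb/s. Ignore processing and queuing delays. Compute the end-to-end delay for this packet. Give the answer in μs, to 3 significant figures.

25.7 μs

Transmission delay = L/R = 16000 / 730000000 = 21.9178 μs.
Propagation delay = d/s = 761 m / 200000000 m/s = 3.805 μs.
Total = 25.7 μs.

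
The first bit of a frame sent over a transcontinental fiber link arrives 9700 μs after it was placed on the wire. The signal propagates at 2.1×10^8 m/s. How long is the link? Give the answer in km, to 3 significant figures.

d = s × t_prop = 210000000 × 0.0097 = 2040 km.

2040 km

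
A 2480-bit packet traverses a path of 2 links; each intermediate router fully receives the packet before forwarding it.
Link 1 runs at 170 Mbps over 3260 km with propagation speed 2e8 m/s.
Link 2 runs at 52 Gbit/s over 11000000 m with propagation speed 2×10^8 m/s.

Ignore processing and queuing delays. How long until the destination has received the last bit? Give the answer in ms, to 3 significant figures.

71.3 ms

Transmission delays (L/R per hop): 0.0145882, 4.76923e-05 ms; sum = 0.0146359 ms.
Propagation delays (d/s per hop): 16.3, 55 ms; sum = 71.3 ms.
End-to-end = 71.3 ms.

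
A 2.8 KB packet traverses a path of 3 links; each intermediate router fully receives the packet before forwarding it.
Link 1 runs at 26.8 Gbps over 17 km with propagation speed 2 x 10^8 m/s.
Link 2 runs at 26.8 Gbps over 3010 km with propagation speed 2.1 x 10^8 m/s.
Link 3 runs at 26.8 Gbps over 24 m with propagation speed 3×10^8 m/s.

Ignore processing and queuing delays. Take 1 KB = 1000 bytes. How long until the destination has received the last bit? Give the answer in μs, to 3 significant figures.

14400 μs

L = 22400 bits.
Transmission delay per hop = L/R = 22400/26800000000 = 0.835821 μs; 3 hops → 2.50746 μs.
Propagation delays (d/s per hop): 85, 14333.3, 0.08 μs; sum = 14418.4 μs.
End-to-end = 14400 μs.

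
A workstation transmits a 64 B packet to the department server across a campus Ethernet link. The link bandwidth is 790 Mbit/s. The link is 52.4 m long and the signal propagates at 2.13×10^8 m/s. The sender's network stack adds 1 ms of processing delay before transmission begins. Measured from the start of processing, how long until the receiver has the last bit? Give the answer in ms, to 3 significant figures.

1.00 ms

L = 64 × 8 = 512 bits.
Transmission delay = L/R = 512 / 790000000 = 0.000648101 ms.
Propagation delay = d/s = 52.4 m / 213000000 m/s = 0.000246009 ms.
Plus processing delay 1 ms = 1 ms.
Total = 1.00 ms.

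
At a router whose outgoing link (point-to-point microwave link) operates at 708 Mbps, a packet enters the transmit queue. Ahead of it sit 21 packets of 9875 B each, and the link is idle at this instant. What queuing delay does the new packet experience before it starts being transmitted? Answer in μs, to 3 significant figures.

2340 μs

Each queued packet: L/R = 79000/708000000 = 111.582 μs.
21 queued → 2343.22 μs.
Queuing delay = 2340 μs.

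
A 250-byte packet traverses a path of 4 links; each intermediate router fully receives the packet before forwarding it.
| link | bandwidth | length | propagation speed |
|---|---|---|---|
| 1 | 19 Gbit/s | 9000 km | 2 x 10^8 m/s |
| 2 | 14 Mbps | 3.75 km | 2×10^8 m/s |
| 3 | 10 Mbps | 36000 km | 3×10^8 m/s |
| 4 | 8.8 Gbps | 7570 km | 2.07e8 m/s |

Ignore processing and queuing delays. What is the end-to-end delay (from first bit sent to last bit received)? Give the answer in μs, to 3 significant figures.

202000 μs

L = 250 × 8 = 2000 bits.
Transmission delays (L/R per hop): 0.105263, 142.857, 200, 0.227273 μs; sum = 343.19 μs.
Propagation delays (d/s per hop): 45000, 18.75, 120000, 36570 μs; sum = 201589 μs.
End-to-end = 202000 μs.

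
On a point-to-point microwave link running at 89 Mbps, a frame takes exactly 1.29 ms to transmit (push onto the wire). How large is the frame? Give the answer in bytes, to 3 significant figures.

L = R × t_tx = 89000000 b/s × 0.00129 s = 114810 bits.
In bytes: 114810 / 8 = 14400 bytes.

14400 bytes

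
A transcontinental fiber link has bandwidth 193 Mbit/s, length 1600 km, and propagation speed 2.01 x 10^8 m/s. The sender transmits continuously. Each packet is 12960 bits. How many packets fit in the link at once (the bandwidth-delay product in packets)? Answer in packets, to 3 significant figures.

Propagation delay = 1600000 / 2.01e+08 = 0.0079602 s.
BDP = R × t_prop = 193000000 × 0.0079602 = 1536320 bits.
In packets of 12960 bits: 119 packets.

119 packets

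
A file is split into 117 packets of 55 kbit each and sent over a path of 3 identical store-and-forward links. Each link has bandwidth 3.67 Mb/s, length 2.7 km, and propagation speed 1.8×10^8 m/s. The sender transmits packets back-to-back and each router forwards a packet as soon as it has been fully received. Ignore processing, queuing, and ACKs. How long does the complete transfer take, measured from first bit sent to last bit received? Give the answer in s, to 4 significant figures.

Per-hop transmission t_tx = L/R = 55000/3670000 = 0.0149864 s.
Per-hop propagation t_prop = 2700/180000000 = 1.5e-05 s.
Pipeline fill: first packet needs 3·t_tx to clear all hops; remaining 116 packets each add one t_tx.
Total = (3+117-1)·t_tx + 3·t_prop = 119·0.0149864 + 3·1.5e-05 = 1.783 s.

1.783 s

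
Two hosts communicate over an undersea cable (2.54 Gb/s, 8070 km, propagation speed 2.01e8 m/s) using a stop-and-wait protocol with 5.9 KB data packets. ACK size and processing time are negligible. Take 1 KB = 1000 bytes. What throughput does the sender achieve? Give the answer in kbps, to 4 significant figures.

t_tx = L/R = 47200/2540000000 = 1.85827e-05 s.
t_prop = 8070000/2.01e+08 = 0.0401493 s; RTT = 0.0802985 s.
Cycle = t_tx + RTT = 0.0803171 s.
Throughput = L / cycle = 47200 / 0.0803171 = 587.7 kbps.

587.7 kbps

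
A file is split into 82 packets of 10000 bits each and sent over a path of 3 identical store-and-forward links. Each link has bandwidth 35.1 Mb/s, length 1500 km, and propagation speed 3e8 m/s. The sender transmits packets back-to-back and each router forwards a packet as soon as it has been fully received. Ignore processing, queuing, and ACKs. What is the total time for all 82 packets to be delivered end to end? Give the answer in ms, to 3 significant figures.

38.9 ms

Per-hop transmission t_tx = L/R = 10000/35100000 = 0.2849 ms.
Per-hop propagation t_prop = 1500000/300000000 = 5 ms.
Pipeline fill: first packet needs 3·t_tx to clear all hops; remaining 81 packets each add one t_tx.
Total = (3+82-1)·t_tx + 3·t_prop = 84·0.2849 + 3·5 = 38.9 ms.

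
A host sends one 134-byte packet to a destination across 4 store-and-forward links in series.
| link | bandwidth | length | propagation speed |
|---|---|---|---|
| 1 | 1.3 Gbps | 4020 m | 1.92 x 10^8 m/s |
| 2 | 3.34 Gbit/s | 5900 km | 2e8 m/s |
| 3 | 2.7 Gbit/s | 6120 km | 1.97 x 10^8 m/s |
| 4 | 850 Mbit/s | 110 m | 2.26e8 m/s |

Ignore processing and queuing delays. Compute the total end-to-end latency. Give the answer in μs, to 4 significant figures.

60590 μs

L = 134 × 8 = 1072 bits.
Transmission delays (L/R per hop): 0.824615, 0.320958, 0.397037, 1.26118 μs; sum = 2.80379 μs.
Propagation delays (d/s per hop): 20.9375, 29500, 31066, 0.486726 μs; sum = 60587.4 μs.
End-to-end = 60590 μs.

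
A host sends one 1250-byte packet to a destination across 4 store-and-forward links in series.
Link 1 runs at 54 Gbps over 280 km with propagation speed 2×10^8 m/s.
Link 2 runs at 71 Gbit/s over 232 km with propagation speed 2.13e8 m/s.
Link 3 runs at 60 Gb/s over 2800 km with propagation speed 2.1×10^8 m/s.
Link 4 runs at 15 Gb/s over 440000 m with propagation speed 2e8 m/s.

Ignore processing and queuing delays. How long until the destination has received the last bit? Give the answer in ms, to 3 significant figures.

18.0 ms

L = 1250 × 8 = 10000 bits.
Transmission delays (L/R per hop): 0.000185185, 0.000140845, 0.000166667, 0.000666667 ms; sum = 0.00115936 ms.
Propagation delays (d/s per hop): 1.4, 1.0892, 13.3333, 2.2 ms; sum = 18.0225 ms.
End-to-end = 18.0 ms.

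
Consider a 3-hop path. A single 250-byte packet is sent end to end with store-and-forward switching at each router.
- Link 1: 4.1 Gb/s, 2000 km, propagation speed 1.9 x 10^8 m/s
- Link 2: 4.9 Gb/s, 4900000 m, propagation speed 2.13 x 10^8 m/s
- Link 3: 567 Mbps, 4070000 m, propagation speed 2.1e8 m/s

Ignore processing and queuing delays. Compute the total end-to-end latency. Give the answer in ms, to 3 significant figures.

52.9 ms

L = 250 × 8 = 2000 bits.
Transmission delays (L/R per hop): 0.000487805, 0.000408163, 0.00352734 ms; sum = 0.00442331 ms.
Propagation delays (d/s per hop): 10.5263, 23.0047, 19.381 ms; sum = 52.912 ms.
End-to-end = 52.9 ms.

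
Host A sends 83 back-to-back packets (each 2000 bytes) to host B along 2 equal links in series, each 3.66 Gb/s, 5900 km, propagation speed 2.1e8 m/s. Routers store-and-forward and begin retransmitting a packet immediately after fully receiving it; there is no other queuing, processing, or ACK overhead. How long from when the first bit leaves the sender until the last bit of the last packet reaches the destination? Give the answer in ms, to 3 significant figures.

Per-hop transmission t_tx = L/R = 16000/3660000000 = 0.00437158 ms.
Per-hop propagation t_prop = 5900000/210000000 = 28.0952 ms.
Pipeline fill: first packet needs 2·t_tx to clear all hops; remaining 82 packets each add one t_tx.
Total = (2+83-1)·t_tx + 2·t_prop = 84·0.00437158 + 2·28.0952 = 56.6 ms.

56.6 ms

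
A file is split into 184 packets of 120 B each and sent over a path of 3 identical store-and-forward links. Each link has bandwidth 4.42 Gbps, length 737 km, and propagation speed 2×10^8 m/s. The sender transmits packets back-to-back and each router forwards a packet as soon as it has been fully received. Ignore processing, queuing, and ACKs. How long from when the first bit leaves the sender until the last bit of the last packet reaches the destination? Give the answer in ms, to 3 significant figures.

11.1 ms

Per-hop transmission t_tx = L/R = 960/4420000000 = 0.000217195 ms.
Per-hop propagation t_prop = 737000/200000000 = 3.685 ms.
Pipeline fill: first packet needs 3·t_tx to clear all hops; remaining 183 packets each add one t_tx.
Total = (3+184-1)·t_tx + 3·t_prop = 186·0.000217195 + 3·3.685 = 11.1 ms.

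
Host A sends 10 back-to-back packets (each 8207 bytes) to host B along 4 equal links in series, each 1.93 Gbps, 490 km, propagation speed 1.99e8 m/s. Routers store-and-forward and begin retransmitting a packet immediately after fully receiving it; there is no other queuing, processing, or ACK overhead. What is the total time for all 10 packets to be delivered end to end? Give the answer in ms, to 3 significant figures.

10.3 ms

Per-hop transmission t_tx = L/R = 65656/1930000000 = 0.0340187 ms.
Per-hop propagation t_prop = 490000/199000000 = 2.46231 ms.
Pipeline fill: first packet needs 4·t_tx to clear all hops; remaining 9 packets each add one t_tx.
Total = (4+10-1)·t_tx + 4·t_prop = 13·0.0340187 + 4·2.46231 = 10.3 ms.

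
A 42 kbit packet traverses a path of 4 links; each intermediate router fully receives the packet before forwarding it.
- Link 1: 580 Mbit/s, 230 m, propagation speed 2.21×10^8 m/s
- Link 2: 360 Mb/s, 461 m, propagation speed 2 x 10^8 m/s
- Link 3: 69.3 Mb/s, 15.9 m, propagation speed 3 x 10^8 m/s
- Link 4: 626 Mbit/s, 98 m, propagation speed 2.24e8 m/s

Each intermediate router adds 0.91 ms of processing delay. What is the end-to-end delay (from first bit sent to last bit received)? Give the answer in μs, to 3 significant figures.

3600 μs

L = 42000 bits.
Transmission delays (L/R per hop): 72.4138, 116.667, 606.061, 67.0927 μs; sum = 862.234 μs.
Propagation delays (d/s per hop): 1.04072, 2.305, 0.053, 0.4375 μs; sum = 3.83622 μs.
Processing at 3 router(s): 3 × 0.91 ms = 2730 μs.
End-to-end = 3600 μs.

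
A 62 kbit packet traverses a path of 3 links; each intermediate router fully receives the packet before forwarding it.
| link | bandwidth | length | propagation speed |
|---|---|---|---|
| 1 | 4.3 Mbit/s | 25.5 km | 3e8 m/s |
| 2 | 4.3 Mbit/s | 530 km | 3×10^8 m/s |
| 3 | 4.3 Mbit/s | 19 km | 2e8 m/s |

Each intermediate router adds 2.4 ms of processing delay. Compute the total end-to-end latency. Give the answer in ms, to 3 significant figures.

L = 62000 bits.
Transmission delay per hop = L/R = 62000/4300000 = 14.4186 ms; 3 hops → 43.2558 ms.
Propagation delays (d/s per hop): 0.085, 1.76667, 0.095 ms; sum = 1.94667 ms.
Processing at 2 router(s): 2 × 2.4 ms = 4.8 ms.
End-to-end = 50.0 ms.

50.0 ms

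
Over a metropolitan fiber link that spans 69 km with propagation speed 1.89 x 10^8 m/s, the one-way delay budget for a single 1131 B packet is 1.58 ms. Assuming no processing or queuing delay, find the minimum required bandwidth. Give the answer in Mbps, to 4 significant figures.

7.447 Mbps

L = 9048 bits.
Propagation delay = 69000 / 189000000 = 0.365079 ms.
Transmission budget = 1.58 − 0.365079 = 1.21492 ms.
R ≥ L / t_tx = 9048 bits / 0.00121492 s = 7.447 Mbps.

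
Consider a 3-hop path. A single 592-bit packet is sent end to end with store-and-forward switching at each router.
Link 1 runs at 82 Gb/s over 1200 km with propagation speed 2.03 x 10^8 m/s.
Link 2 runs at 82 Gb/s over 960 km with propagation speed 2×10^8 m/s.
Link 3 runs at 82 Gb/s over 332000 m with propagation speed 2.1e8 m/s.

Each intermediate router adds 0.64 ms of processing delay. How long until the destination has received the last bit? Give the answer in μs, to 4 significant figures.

13570 μs

Transmission delay per hop = L/R = 592/82000000000 = 0.00721951 μs; 3 hops → 0.0216585 μs.
Propagation delays (d/s per hop): 5911.33, 4800, 1580.95 μs; sum = 12292.3 μs.
Processing at 2 router(s): 2 × 0.64 ms = 1280 μs.
End-to-end = 13570 μs.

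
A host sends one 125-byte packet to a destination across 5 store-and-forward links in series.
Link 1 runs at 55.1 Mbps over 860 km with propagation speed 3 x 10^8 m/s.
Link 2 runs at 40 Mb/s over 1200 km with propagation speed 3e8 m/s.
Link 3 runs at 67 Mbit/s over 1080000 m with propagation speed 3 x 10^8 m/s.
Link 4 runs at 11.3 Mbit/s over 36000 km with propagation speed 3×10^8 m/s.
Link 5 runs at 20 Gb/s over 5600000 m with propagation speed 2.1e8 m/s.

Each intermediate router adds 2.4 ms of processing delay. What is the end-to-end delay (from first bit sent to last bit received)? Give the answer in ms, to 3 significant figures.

L = 125 × 8 = 1000 bits.
Transmission delays (L/R per hop): 0.0181488, 0.025, 0.0149254, 0.0884956, 5e-05 ms; sum = 0.14662 ms.
Propagation delays (d/s per hop): 2.86667, 4, 3.6, 120, 26.6667 ms; sum = 157.133 ms.
Processing at 4 router(s): 4 × 2.4 ms = 9.6 ms.
End-to-end = 167 ms.

167 ms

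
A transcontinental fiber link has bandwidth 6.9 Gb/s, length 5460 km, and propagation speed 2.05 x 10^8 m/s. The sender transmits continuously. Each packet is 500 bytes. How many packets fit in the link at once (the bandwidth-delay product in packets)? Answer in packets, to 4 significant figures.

45940 packets

Propagation delay = 5460000 / 2.05e+08 = 0.0266341 s.
BDP = R × t_prop = 6900000000 × 0.0266341 = 183776000 bits.
In packets of 4000 bits: 45940 packets.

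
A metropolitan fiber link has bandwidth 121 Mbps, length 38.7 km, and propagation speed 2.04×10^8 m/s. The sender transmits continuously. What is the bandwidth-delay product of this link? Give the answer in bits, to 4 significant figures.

Propagation delay = 38700 / 204000000 = 0.000189706 s.
BDP = R × t_prop = 121000000 × 0.000189706 = 22954.4 bits.

22950 bits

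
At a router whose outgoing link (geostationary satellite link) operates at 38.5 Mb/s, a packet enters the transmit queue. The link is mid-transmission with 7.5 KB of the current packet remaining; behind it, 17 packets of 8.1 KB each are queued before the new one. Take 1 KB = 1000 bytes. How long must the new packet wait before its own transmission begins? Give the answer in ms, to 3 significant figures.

30.2 ms

Each queued packet: L/R = 64800/38500000 = 1.68312 ms.
17 queued → 28.613 ms.
Plus remaining 60000 bits of current packet: 1.55844 ms.
Queuing delay = 30.2 ms.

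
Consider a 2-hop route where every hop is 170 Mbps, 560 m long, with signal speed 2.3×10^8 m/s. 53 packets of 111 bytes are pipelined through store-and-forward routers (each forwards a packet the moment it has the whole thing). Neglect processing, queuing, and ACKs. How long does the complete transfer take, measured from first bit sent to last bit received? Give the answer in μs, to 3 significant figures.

Per-hop transmission t_tx = L/R = 888/170000000 = 5.22353 μs.
Per-hop propagation t_prop = 560/2.3e+08 = 2.43478 μs.
Pipeline fill: first packet needs 2·t_tx to clear all hops; remaining 52 packets each add one t_tx.
Total = (2+53-1)·t_tx + 2·t_prop = 54·5.22353 + 2·2.43478 = 287 μs.

287 μs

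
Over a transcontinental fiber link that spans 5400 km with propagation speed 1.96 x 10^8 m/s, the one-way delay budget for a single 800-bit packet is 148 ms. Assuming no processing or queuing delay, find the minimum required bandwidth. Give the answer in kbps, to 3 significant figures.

Propagation delay = 5400000 / 196000000 = 27.551 ms.
Transmission budget = 148 − 27.551 = 120.449 ms.
R ≥ L / t_tx = 800 bits / 0.120449 s = 6.64 kbps.

6.64 kbps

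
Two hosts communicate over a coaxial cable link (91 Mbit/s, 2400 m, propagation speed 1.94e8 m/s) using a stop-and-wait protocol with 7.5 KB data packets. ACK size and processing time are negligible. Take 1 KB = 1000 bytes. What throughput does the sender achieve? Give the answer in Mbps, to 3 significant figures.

87.7 Mbps

t_tx = L/R = 60000/91000000 = 0.000659341 s.
t_prop = 2400/194000000 = 1.23711e-05 s; RTT = 2.47423e-05 s.
Cycle = t_tx + RTT = 0.000684083 s.
Throughput = L / cycle = 60000 / 0.000684083 = 87.7 Mbps.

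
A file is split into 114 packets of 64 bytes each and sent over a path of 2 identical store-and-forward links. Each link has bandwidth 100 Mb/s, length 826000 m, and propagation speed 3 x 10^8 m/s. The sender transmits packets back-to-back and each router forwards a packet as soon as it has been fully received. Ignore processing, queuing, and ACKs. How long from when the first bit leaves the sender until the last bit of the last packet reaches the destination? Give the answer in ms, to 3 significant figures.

Per-hop transmission t_tx = L/R = 512/100000000 = 0.00512 ms.
Per-hop propagation t_prop = 826000/300000000 = 2.75333 ms.
Pipeline fill: first packet needs 2·t_tx to clear all hops; remaining 113 packets each add one t_tx.
Total = (2+114-1)·t_tx + 2·t_prop = 115·0.00512 + 2·2.75333 = 6.10 ms.

6.10 ms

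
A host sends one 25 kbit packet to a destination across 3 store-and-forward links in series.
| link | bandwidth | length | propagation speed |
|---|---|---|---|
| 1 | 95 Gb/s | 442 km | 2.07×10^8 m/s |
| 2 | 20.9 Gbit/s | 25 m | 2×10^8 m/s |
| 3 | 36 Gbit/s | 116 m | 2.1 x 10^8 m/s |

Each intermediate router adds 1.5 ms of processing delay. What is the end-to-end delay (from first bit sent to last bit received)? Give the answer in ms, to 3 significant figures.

5.14 ms

L = 25000 bits.
Transmission delays (L/R per hop): 0.000263158, 0.00119617, 0.000694444 ms; sum = 0.00215377 ms.
Propagation delays (d/s per hop): 2.13527, 0.000125, 0.000552381 ms; sum = 2.13594 ms.
Processing at 2 router(s): 2 × 1.5 ms = 3 ms.
End-to-end = 5.14 ms.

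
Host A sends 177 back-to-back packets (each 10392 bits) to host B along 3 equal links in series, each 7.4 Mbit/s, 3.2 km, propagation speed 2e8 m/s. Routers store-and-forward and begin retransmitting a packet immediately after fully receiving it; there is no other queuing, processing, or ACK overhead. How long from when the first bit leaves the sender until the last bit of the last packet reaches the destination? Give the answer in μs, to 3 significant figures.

Per-hop transmission t_tx = L/R = 10392/7400000 = 1404.32 μs.
Per-hop propagation t_prop = 3200/200000000 = 16 μs.
Pipeline fill: first packet needs 3·t_tx to clear all hops; remaining 176 packets each add one t_tx.
Total = (3+177-1)·t_tx + 3·t_prop = 179·1404.32 + 3·16 = 251000 μs.

251000 μs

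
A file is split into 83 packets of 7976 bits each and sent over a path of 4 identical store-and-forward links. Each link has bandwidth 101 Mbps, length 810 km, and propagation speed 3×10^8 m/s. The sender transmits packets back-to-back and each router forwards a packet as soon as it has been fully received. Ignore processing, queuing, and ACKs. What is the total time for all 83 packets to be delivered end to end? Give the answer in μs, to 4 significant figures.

Per-hop transmission t_tx = L/R = 7976/101000000 = 78.9703 μs.
Per-hop propagation t_prop = 810000/300000000 = 2700 μs.
Pipeline fill: first packet needs 4·t_tx to clear all hops; remaining 82 packets each add one t_tx.
Total = (4+83-1)·t_tx + 4·t_prop = 86·78.9703 + 4·2700 = 17590 μs.

17590 μs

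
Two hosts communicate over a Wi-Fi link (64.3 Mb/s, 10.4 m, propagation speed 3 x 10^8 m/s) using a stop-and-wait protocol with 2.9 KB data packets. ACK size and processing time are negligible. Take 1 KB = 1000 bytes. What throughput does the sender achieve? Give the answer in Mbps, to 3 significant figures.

t_tx = L/R = 23200/64300000 = 0.000360809 s.
t_prop = 10.4/300000000 = 3.46667e-08 s; RTT = 6.93333e-08 s.
Cycle = t_tx + RTT = 0.000360878 s.
Throughput = L / cycle = 23200 / 0.000360878 = 64.3 Mbps.

64.3 Mbps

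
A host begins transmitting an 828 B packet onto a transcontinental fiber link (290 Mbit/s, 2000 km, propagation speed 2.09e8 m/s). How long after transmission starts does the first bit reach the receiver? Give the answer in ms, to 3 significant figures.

9.57 ms

First bit experiences only propagation delay: d/s = 2000000/209000000 = 9.57 ms.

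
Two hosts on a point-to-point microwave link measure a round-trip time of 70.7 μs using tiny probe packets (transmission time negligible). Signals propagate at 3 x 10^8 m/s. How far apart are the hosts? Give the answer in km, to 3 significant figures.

10.6 km

One-way propagation = RTT/2 = 35.35 μs.
d = s × t = 300000000 × 3.535e-05 = 10.6 km.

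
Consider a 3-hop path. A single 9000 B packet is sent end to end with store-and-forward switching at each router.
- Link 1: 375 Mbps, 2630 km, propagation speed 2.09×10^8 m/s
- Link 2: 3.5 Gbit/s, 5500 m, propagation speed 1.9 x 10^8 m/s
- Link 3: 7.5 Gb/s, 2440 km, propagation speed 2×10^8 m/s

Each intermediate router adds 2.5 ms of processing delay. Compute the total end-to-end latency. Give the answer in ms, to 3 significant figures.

30.0 ms

L = 9000 × 8 = 72000 bits.
Transmission delays (L/R per hop): 0.192, 0.0205714, 0.0096 ms; sum = 0.222171 ms.
Propagation delays (d/s per hop): 12.5837, 0.0289474, 12.2 ms; sum = 24.8127 ms.
Processing at 2 router(s): 2 × 2.5 ms = 5 ms.
End-to-end = 30.0 ms.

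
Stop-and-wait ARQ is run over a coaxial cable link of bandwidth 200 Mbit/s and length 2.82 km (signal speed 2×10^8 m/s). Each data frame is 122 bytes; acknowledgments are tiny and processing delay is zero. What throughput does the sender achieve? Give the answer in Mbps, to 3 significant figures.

t_tx = L/R = 976/200000000 = 4.88e-06 s.
t_prop = 2820/200000000 = 1.41e-05 s; RTT = 2.82e-05 s.
Cycle = t_tx + RTT = 3.308e-05 s.
Throughput = L / cycle = 976 / 3.308e-05 = 29.5 Mbps.

29.5 Mbps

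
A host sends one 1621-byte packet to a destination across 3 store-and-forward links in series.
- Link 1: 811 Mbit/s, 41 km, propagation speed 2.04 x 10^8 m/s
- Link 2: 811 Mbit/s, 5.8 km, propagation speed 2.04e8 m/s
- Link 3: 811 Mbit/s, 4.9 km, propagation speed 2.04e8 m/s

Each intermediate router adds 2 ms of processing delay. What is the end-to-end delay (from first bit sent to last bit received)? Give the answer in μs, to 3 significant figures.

4300 μs

L = 1621 × 8 = 12968 bits.
Transmission delay per hop = L/R = 12968/811000000 = 15.9901 μs; 3 hops → 47.9704 μs.
Propagation delays (d/s per hop): 200.98, 28.4314, 24.0196 μs; sum = 253.431 μs.
Processing at 2 router(s): 2 × 2 ms = 4000 μs.
End-to-end = 4300 μs.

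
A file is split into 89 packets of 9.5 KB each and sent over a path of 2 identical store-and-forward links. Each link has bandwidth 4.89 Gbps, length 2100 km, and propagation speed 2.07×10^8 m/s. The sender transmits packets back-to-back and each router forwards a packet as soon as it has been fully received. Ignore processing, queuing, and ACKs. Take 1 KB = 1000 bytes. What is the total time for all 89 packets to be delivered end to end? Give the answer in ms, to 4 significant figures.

21.69 ms

Per-hop transmission t_tx = L/R = 76000/4890000000 = 0.0155419 ms.
Per-hop propagation t_prop = 2100000/2.07e+08 = 10.1449 ms.
Pipeline fill: first packet needs 2·t_tx to clear all hops; remaining 88 packets each add one t_tx.
Total = (2+89-1)·t_tx + 2·t_prop = 90·0.0155419 + 2·10.1449 = 21.69 ms.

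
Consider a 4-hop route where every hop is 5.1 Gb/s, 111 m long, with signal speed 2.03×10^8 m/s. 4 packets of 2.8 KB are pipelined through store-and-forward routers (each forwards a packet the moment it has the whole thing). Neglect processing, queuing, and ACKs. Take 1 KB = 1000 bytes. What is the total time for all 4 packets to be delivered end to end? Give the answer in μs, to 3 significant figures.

32.9 μs

Per-hop transmission t_tx = L/R = 22400/5100000000 = 4.39216 μs.
Per-hop propagation t_prop = 111/2.03e+08 = 0.546798 μs.
Pipeline fill: first packet needs 4·t_tx to clear all hops; remaining 3 packets each add one t_tx.
Total = (4+4-1)·t_tx + 4·t_prop = 7·4.39216 + 4·0.546798 = 32.9 μs.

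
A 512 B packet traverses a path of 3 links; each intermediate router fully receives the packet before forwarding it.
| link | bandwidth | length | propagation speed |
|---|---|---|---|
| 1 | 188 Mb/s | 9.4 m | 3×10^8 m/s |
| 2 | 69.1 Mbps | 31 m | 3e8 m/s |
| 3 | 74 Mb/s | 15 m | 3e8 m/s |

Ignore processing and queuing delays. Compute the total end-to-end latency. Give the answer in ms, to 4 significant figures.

0.1366 ms

L = 512 × 8 = 4096 bits.
Transmission delays (L/R per hop): 0.0217872, 0.0592764, 0.0553514 ms; sum = 0.136415 ms.
Propagation delays (d/s per hop): 3.13333e-05, 0.000103333, 5e-05 ms; sum = 0.000184667 ms.
End-to-end = 0.1366 ms.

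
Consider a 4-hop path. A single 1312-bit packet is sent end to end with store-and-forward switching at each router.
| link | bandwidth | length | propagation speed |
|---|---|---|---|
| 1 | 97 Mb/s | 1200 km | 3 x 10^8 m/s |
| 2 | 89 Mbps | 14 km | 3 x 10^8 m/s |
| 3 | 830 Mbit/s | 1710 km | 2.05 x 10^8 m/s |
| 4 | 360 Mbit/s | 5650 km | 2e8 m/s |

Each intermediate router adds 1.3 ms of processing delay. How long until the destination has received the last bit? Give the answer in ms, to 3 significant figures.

Transmission delays (L/R per hop): 0.0135258, 0.0147416, 0.00158072, 0.00364444 ms; sum = 0.0334925 ms.
Propagation delays (d/s per hop): 4, 0.0466667, 8.34146, 28.25 ms; sum = 40.6381 ms.
Processing at 3 router(s): 3 × 1.3 ms = 3.9 ms.
End-to-end = 44.6 ms.

44.6 ms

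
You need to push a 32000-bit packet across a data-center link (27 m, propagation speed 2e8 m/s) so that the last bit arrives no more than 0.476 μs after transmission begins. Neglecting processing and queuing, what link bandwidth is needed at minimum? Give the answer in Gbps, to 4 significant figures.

93.84 Gbps

Propagation delay = 27 / 200000000 = 0.135 μs.
Transmission budget = 0.476 − 0.135 = 0.341 μs.
R ≥ L / t_tx = 32000 bits / 3.41e-07 s = 93.84 Gbps.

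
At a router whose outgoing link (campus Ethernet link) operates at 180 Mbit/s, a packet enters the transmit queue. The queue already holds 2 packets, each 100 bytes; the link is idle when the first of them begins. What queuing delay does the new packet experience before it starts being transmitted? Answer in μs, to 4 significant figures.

8.889 μs

Each queued packet: L/R = 800/180000000 = 4.44444 μs.
2 queued → 8.88889 μs.
Queuing delay = 8.889 μs.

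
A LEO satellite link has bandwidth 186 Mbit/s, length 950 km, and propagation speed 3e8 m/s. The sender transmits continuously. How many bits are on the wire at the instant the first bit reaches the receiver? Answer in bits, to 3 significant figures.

Propagation delay = 950000 / 300000000 = 0.00316667 s.
BDP = R × t_prop = 186000000 × 0.00316667 = 589000 bits.

589000 bits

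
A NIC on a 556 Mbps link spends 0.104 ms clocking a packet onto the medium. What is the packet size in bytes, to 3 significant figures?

L = R × t_tx = 556000000 b/s × 0.000104 s = 57824 bits.
In bytes: 57824 / 8 = 7230 bytes.

7230 bytes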